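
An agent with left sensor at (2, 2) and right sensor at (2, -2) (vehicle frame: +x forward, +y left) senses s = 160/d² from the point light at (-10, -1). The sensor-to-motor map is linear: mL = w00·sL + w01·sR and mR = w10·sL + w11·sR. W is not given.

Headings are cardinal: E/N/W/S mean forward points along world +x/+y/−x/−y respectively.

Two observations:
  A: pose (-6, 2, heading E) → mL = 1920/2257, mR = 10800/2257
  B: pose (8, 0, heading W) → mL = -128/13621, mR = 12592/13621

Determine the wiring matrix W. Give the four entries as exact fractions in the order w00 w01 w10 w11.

obs A: pose=(-6,2,E) → sL=160/61, sR=160/37, mL=1920/2257, mR=10800/2257
obs B: pose=(8,0,W) → sL=160/257, sR=32/53, mL=-128/13621, mR=12592/13621
sensor matrix S = [[160/61, 160/37], [160/257, 32/53]]; det S = -34078720/30742597
solve [mL_A; mL_B] = S·[w00; w01] and [mR_A; mR_B] = S·[w10; w11]:
  w00 = -1/2, w01 = 1/2, w10 = 1, w11 = 1/2

-1/2 1/2 1 1/2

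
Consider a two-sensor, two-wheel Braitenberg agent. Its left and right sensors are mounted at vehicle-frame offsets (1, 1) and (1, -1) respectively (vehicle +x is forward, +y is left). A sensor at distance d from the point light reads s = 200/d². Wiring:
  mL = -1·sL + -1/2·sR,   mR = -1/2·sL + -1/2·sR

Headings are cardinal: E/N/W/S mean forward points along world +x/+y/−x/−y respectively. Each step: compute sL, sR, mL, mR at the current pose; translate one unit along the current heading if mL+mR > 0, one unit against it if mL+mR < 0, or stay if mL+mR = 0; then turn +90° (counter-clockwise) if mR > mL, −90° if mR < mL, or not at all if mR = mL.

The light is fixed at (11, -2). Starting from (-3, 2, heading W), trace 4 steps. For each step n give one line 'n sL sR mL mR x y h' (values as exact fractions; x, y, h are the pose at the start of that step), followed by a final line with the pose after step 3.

n=0: pose=(-3,2,W); sL=100/117, sR=4/5; mL=-734/585, mR=-484/585; mL+mR=-406/195 → advance -1; mR−mL=50/117 → turn +1·90°
n=1: pose=(-2,2,S); sL=200/153, sR=40/41; mL=-11260/6273, mR=-7160/6273; mL+mR=-6140/2091 → advance -1; mR−mL=100/153 → turn +1·90°
n=2: pose=(-2,3,E); sL=10/9, sR=5/4; mL=-125/72, mR=-85/72; mL+mR=-35/12 → advance -1; mR−mL=5/9 → turn +1·90°
n=3: pose=(-3,3,N); sL=200/261, sR=40/41; mL=-13420/10701, mR=-9320/10701; mL+mR=-7580/3567 → advance -1; mR−mL=100/261 → turn +1·90°

0 100/117 4/5 -734/585 -484/585 -3 2 W
1 200/153 40/41 -11260/6273 -7160/6273 -2 2 S
2 10/9 5/4 -125/72 -85/72 -2 3 E
3 200/261 40/41 -13420/10701 -9320/10701 -3 3 N
final -3 2 W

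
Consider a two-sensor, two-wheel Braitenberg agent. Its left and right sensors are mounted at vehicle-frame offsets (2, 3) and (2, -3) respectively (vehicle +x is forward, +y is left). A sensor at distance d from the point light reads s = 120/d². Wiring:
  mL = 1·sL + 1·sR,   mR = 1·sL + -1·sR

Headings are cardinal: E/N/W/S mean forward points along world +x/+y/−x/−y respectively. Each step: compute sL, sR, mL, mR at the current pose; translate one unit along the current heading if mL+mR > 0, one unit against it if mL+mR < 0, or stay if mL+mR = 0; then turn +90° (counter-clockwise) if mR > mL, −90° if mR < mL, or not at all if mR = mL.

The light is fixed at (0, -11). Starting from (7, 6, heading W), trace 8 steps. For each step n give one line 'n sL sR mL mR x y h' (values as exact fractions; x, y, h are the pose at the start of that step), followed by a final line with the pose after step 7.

n=0: pose=(7,6,W); sL=120/221, sR=24/85; mL=912/1105, mR=288/1105; mL+mR=240/221 → advance +1; mR−mL=-48/85 → turn -1·90°
n=1: pose=(6,6,N); sL=12/37, sR=60/221; mL=4872/8177, mR=432/8177; mL+mR=24/37 → advance +1; mR−mL=-120/221 → turn -1·90°
n=2: pose=(6,7,E); sL=24/101, sR=120/289; mL=19056/29189, mR=-5184/29189; mL+mR=48/101 → advance +1; mR−mL=-240/289 → turn -1·90°
n=3: pose=(7,7,S); sL=30/89, sR=15/34; mL=2355/3026, mR=-315/3026; mL+mR=60/89 → advance +1; mR−mL=-15/17 → turn -1·90°
n=4: pose=(7,6,W); sL=120/221, sR=24/85; mL=912/1105, mR=288/1105; mL+mR=240/221 → advance +1; mR−mL=-48/85 → turn -1·90°
n=5: pose=(6,6,N); sL=12/37, sR=60/221; mL=4872/8177, mR=432/8177; mL+mR=24/37 → advance +1; mR−mL=-120/221 → turn -1·90°
n=6: pose=(6,7,E); sL=24/101, sR=120/289; mL=19056/29189, mR=-5184/29189; mL+mR=48/101 → advance +1; mR−mL=-240/289 → turn -1·90°
n=7: pose=(7,7,S); sL=30/89, sR=15/34; mL=2355/3026, mR=-315/3026; mL+mR=60/89 → advance +1; mR−mL=-15/17 → turn -1·90°

0 120/221 24/85 912/1105 288/1105 7 6 W
1 12/37 60/221 4872/8177 432/8177 6 6 N
2 24/101 120/289 19056/29189 -5184/29189 6 7 E
3 30/89 15/34 2355/3026 -315/3026 7 7 S
4 120/221 24/85 912/1105 288/1105 7 6 W
5 12/37 60/221 4872/8177 432/8177 6 6 N
6 24/101 120/289 19056/29189 -5184/29189 6 7 E
7 30/89 15/34 2355/3026 -315/3026 7 7 S
final 7 6 W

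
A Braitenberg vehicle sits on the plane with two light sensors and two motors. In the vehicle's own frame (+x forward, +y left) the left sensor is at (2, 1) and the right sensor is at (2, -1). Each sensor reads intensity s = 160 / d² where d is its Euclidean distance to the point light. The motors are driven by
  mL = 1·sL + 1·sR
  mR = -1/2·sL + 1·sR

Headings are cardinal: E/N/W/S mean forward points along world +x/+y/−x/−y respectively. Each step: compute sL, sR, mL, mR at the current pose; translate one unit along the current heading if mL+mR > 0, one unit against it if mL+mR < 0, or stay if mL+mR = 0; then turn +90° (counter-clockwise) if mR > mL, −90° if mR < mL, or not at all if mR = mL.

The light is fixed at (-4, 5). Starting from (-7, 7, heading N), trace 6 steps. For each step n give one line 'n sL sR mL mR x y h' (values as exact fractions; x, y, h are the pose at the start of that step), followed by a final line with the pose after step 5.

n=0: pose=(-7,7,N); sL=5, sR=8; mL=13, mR=11/2; mL+mR=37/2 → advance +1; mR−mL=-15/2 → turn -1·90°
n=1: pose=(-7,8,E); sL=160/17, sR=32; mL=704/17, mR=464/17; mL+mR=1168/17 → advance +1; mR−mL=-240/17 → turn -1·90°
n=2: pose=(-6,8,S); sL=80, sR=16; mL=96, mR=-24; mL+mR=72 → advance +1; mR−mL=-120 → turn -1·90°
n=3: pose=(-6,7,W); sL=160/17, sR=32/5; mL=1344/85, mR=144/85; mL+mR=1488/85 → advance +1; mR−mL=-240/17 → turn -1·90°
n=4: pose=(-7,7,N); sL=5, sR=8; mL=13, mR=11/2; mL+mR=37/2 → advance +1; mR−mL=-15/2 → turn -1·90°
n=5: pose=(-7,8,E); sL=160/17, sR=32; mL=704/17, mR=464/17; mL+mR=1168/17 → advance +1; mR−mL=-240/17 → turn -1·90°

0 5 8 13 11/2 -7 7 N
1 160/17 32 704/17 464/17 -7 8 E
2 80 16 96 -24 -6 8 S
3 160/17 32/5 1344/85 144/85 -6 7 W
4 5 8 13 11/2 -7 7 N
5 160/17 32 704/17 464/17 -7 8 E
final -6 8 S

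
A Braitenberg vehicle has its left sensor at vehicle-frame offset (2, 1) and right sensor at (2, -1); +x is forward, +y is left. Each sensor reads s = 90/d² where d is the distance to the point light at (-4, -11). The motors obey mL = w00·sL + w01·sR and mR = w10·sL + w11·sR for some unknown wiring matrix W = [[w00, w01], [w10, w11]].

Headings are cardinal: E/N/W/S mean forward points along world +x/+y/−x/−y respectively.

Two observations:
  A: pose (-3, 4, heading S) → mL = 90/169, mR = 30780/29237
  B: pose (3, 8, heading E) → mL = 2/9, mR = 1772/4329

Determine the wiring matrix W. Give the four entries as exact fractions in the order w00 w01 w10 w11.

0 1 1 1

obs A: pose=(-3,4,S) → sL=90/173, sR=90/169, mL=90/169, mR=30780/29237
obs B: pose=(3,8,E) → sL=90/481, sR=2/9, mL=2/9, mR=1772/4329
sensor matrix S = [[90/173, 90/169], [90/481, 2/9]]; det S = 224480/14062997
solve [mL_A; mL_B] = S·[w00; w01] and [mR_A; mR_B] = S·[w10; w11]:
  w00 = 0, w01 = 1, w10 = 1, w11 = 1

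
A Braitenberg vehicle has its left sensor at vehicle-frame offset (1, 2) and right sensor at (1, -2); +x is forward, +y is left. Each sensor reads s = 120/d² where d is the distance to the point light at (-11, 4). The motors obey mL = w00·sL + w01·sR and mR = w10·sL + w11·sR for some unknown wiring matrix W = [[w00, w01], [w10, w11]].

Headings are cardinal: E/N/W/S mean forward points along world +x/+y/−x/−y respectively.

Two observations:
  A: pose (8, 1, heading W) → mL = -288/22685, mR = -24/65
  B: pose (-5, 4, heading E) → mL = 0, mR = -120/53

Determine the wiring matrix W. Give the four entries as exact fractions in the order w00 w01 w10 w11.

1/2 -1/2 0 -1

obs A: pose=(8,1,W) → sL=120/349, sR=24/65, mL=-288/22685, mR=-24/65
obs B: pose=(-5,4,E) → sL=120/53, sR=120/53, mL=0, mR=-120/53
sensor matrix S = [[120/349, 24/65], [120/53, 120/53]]; det S = -13824/240461
solve [mL_A; mL_B] = S·[w00; w01] and [mR_A; mR_B] = S·[w10; w11]:
  w00 = 1/2, w01 = -1/2, w10 = 0, w11 = -1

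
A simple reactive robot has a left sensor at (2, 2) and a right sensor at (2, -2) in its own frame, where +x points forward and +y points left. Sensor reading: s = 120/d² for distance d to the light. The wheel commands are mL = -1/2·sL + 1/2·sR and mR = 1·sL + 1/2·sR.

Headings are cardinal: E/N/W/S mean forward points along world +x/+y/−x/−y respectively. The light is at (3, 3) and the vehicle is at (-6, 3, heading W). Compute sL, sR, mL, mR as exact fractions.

24/25 24/25 0 36/25

left sensor world pos  = (-8, 1); dL² = 125
right sensor world pos = (-8, 5); dR² = 125
sL = 120/125 = 24/25
sR = 120/125 = 24/25
mL = -1/2·sL + 1/2·sR = 0
mR = 1·sL + 1/2·sR = 36/25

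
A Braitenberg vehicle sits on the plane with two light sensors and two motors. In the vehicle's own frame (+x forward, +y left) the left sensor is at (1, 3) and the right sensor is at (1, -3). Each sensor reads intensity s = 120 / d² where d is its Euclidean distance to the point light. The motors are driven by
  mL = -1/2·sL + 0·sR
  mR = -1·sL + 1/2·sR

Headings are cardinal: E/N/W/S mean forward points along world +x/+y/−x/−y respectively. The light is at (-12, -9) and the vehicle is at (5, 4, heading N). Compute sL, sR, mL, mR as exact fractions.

15/49 30/149 -15/98 -1500/7301

left sensor world pos  = (2, 5); dL² = 392
right sensor world pos = (8, 5); dR² = 596
sL = 120/392 = 15/49
sR = 120/596 = 30/149
mL = -1/2·sL + 0·sR = -15/98
mR = -1·sL + 1/2·sR = -1500/7301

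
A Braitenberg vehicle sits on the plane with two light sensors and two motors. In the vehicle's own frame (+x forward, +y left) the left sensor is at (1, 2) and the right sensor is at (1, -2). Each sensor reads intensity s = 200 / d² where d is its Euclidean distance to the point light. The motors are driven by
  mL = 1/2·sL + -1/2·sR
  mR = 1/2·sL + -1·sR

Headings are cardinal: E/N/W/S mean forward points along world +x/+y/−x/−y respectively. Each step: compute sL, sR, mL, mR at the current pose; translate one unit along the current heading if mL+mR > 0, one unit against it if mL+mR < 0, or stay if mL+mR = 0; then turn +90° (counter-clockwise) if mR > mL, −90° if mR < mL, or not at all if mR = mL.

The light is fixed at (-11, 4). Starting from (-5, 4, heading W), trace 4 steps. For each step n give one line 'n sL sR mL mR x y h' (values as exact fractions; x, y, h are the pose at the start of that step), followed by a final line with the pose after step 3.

n=0: pose=(-5,4,W); sL=200/29, sR=200/29; mL=0, mR=-100/29; mL+mR=-100/29 → advance -1; mR−mL=-100/29 → turn -1·90°
n=1: pose=(-4,4,N); sL=100/13, sR=100/41; mL=1400/533, mR=750/533; mL+mR=2150/533 → advance +1; mR−mL=-50/41 → turn -1·90°
n=2: pose=(-4,5,E); sL=200/73, sR=40/13; mL=-160/949, mR=-1620/949; mL+mR=-1780/949 → advance -1; mR−mL=-20/13 → turn -1·90°
n=3: pose=(-5,5,S); sL=25/8, sR=25/2; mL=-75/16, mR=-175/16; mL+mR=-125/8 → advance -1; mR−mL=-25/4 → turn -1·90°

0 200/29 200/29 0 -100/29 -5 4 W
1 100/13 100/41 1400/533 750/533 -4 4 N
2 200/73 40/13 -160/949 -1620/949 -4 5 E
3 25/8 25/2 -75/16 -175/16 -5 5 S
final -5 6 W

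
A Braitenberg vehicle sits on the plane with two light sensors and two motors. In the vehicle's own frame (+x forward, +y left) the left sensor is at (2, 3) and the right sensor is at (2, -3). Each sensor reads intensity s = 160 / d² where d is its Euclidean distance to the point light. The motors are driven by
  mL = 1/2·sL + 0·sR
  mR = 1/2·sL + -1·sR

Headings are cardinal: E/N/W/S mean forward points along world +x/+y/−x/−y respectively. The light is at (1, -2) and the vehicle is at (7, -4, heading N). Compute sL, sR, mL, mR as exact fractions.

160/9 160/81 80/9 560/81

left sensor world pos  = (4, -2); dL² = 9
right sensor world pos = (10, -2); dR² = 81
sL = 160/9 = 160/9
sR = 160/81 = 160/81
mL = 1/2·sL + 0·sR = 80/9
mR = 1/2·sL + -1·sR = 560/81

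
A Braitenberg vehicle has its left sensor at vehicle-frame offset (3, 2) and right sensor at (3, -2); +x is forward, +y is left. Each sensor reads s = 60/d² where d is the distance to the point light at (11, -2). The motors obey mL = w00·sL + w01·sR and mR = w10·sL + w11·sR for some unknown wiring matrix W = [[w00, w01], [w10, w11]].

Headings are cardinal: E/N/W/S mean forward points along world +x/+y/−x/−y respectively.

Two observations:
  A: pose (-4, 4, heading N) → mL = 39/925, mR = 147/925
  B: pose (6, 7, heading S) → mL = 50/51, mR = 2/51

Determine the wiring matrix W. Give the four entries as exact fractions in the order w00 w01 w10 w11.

obs A: pose=(-4,4,N) → sL=6/37, sR=6/25, mL=39/925, mR=147/925
obs B: pose=(6,7,S) → sL=4/3, sR=12/17, mL=50/51, mR=2/51
sensor matrix S = [[6/37, 6/25], [4/3, 12/17]]; det S = -3232/15725
solve [mL_A; mL_B] = S·[w00; w01] and [mR_A; mR_B] = S·[w10; w11]:
  w00 = 1, w01 = -1/2, w10 = -1/2, w11 = 1

1 -1/2 -1/2 1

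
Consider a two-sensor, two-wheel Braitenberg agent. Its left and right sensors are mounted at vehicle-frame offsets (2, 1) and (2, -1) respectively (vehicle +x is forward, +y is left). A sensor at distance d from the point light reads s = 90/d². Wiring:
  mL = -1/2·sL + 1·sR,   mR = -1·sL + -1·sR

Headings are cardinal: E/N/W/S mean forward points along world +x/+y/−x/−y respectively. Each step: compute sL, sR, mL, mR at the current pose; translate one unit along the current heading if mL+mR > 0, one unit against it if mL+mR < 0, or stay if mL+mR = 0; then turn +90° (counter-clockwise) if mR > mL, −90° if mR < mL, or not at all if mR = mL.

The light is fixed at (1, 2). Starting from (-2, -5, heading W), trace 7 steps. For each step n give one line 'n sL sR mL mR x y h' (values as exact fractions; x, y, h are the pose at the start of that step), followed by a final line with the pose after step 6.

0 90/89 90/61 5265/5429 -13500/5429 -2 -5 W
1 45/17 45/13 945/442 -1350/221 -1 -5 N
2 90/49 10/9 85/441 -1300/441 -1 -6 E
3 45/52 45/58 1035/3016 -2475/1508 -2 -6 S
4 90/89 90/61 5265/5429 -13500/5429 -2 -5 W
5 45/17 45/13 945/442 -1350/221 -1 -5 N
6 90/49 10/9 85/441 -1300/441 -1 -6 E
final -2 -6 S

n=0: pose=(-2,-5,W); sL=90/89, sR=90/61; mL=5265/5429, mR=-13500/5429; mL+mR=-135/89 → advance -1; mR−mL=-18765/5429 → turn -1·90°
n=1: pose=(-1,-5,N); sL=45/17, sR=45/13; mL=945/442, mR=-1350/221; mL+mR=-135/34 → advance -1; mR−mL=-3645/442 → turn -1·90°
n=2: pose=(-1,-6,E); sL=90/49, sR=10/9; mL=85/441, mR=-1300/441; mL+mR=-135/49 → advance -1; mR−mL=-1385/441 → turn -1·90°
n=3: pose=(-2,-6,S); sL=45/52, sR=45/58; mL=1035/3016, mR=-2475/1508; mL+mR=-135/104 → advance -1; mR−mL=-5985/3016 → turn -1·90°
n=4: pose=(-2,-5,W); sL=90/89, sR=90/61; mL=5265/5429, mR=-13500/5429; mL+mR=-135/89 → advance -1; mR−mL=-18765/5429 → turn -1·90°
n=5: pose=(-1,-5,N); sL=45/17, sR=45/13; mL=945/442, mR=-1350/221; mL+mR=-135/34 → advance -1; mR−mL=-3645/442 → turn -1·90°
n=6: pose=(-1,-6,E); sL=90/49, sR=10/9; mL=85/441, mR=-1300/441; mL+mR=-135/49 → advance -1; mR−mL=-1385/441 → turn -1·90°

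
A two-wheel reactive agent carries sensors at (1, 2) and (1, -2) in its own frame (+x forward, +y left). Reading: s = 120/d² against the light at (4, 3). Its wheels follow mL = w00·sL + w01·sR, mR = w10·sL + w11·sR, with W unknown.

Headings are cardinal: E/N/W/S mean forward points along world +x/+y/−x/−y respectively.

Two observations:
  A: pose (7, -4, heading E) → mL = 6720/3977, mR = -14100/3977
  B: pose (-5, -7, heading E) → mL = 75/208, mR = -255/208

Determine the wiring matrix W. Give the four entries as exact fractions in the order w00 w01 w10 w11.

1 -1 -1 -1/2

obs A: pose=(7,-4,E) → sL=120/41, sR=120/97, mL=6720/3977, mR=-14100/3977
obs B: pose=(-5,-7,E) → sL=15/16, sR=15/26, mL=75/208, mR=-255/208
sensor matrix S = [[120/41, 120/97], [15/16, 15/26]]; det S = 54675/103402
solve [mL_A; mL_B] = S·[w00; w01] and [mR_A; mR_B] = S·[w10; w11]:
  w00 = 1, w01 = -1, w10 = -1, w11 = -1/2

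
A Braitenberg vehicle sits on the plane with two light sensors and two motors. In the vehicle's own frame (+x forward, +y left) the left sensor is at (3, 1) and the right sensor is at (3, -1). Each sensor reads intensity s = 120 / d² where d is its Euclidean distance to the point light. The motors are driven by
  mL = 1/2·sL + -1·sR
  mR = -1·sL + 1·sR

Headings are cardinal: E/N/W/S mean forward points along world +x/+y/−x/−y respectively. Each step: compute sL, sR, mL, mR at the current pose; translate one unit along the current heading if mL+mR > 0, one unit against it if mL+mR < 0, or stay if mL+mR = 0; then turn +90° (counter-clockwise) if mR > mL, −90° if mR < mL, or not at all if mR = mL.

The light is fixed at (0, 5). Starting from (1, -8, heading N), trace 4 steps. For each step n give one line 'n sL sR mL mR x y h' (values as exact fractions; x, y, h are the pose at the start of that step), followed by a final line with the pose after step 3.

0 6/5 15/13 -36/65 -3/65 1 -8 N
1 120/229 120/173 -17100/39617 6720/39617 1 -9 W
2 60/149 12/29 -918/4321 48/4321 2 -9 S
3 120/169 120/221 -540/2873 -480/2873 2 -8 E
final 1 -8 N

n=0: pose=(1,-8,N); sL=6/5, sR=15/13; mL=-36/65, mR=-3/65; mL+mR=-3/5 → advance -1; mR−mL=33/65 → turn +1·90°
n=1: pose=(1,-9,W); sL=120/229, sR=120/173; mL=-17100/39617, mR=6720/39617; mL+mR=-60/229 → advance -1; mR−mL=23820/39617 → turn +1·90°
n=2: pose=(2,-9,S); sL=60/149, sR=12/29; mL=-918/4321, mR=48/4321; mL+mR=-30/149 → advance -1; mR−mL=966/4321 → turn +1·90°
n=3: pose=(2,-8,E); sL=120/169, sR=120/221; mL=-540/2873, mR=-480/2873; mL+mR=-60/169 → advance -1; mR−mL=60/2873 → turn +1·90°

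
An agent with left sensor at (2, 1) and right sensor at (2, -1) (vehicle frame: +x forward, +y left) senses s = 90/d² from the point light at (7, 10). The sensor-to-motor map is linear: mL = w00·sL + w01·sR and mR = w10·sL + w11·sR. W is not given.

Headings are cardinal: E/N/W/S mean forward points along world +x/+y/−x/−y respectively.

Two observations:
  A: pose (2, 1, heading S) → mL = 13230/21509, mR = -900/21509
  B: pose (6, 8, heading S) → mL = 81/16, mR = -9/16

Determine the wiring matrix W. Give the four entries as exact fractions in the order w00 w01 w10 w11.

1/2 1/2 -1/2 1/2

obs A: pose=(2,1,S) → sL=90/137, sR=90/157, mL=13230/21509, mR=-900/21509
obs B: pose=(6,8,S) → sL=45/8, sR=9/2, mL=81/16, mR=-9/16
sensor matrix S = [[90/137, 90/157], [45/8, 9/2]]; det S = -23085/86036
solve [mL_A; mL_B] = S·[w00; w01] and [mR_A; mR_B] = S·[w10; w11]:
  w00 = 1/2, w01 = 1/2, w10 = -1/2, w11 = 1/2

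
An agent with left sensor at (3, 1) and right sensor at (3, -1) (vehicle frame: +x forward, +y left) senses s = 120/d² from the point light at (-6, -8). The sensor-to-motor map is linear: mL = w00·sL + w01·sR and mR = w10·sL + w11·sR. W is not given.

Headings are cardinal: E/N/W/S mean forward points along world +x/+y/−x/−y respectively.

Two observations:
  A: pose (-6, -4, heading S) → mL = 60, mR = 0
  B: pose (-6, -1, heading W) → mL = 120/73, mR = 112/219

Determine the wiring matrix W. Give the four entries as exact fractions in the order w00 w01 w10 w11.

0 1 1/2 -1/2

obs A: pose=(-6,-4,S) → sL=60, sR=60, mL=60, mR=0
obs B: pose=(-6,-1,W) → sL=8/3, sR=120/73, mL=120/73, mR=112/219
sensor matrix S = [[60, 60], [8/3, 120/73]]; det S = -4480/73
solve [mL_A; mL_B] = S·[w00; w01] and [mR_A; mR_B] = S·[w10; w11]:
  w00 = 0, w01 = 1, w10 = 1/2, w11 = -1/2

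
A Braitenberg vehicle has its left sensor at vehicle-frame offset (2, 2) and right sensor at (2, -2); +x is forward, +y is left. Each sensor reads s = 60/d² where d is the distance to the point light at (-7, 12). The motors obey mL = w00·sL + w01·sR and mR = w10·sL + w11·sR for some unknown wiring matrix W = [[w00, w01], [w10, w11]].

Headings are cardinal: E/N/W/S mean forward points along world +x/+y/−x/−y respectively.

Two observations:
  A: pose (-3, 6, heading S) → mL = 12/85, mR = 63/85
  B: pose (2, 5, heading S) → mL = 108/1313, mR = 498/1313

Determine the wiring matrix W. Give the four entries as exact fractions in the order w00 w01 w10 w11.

obs A: pose=(-3,6,S) → sL=3/5, sR=15/17, mL=12/85, mR=63/85
obs B: pose=(2,5,S) → sL=30/101, sR=6/13, mL=108/1313, mR=498/1313
sensor matrix S = [[3/5, 15/17], [30/101, 6/13]]; det S = 1656/111605
solve [mL_A; mL_B] = S·[w00; w01] and [mR_A; mR_B] = S·[w10; w11]:
  w00 = -1/2, w01 = 1/2, w10 = 1/2, w11 = 1/2

-1/2 1/2 1/2 1/2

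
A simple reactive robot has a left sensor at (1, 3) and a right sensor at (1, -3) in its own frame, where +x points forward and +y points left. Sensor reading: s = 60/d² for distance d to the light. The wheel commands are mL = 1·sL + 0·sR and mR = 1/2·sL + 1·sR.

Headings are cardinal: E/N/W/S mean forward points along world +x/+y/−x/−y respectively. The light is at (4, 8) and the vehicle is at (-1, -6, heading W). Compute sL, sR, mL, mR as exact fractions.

12/65 60/157 12/65 4842/10205

left sensor world pos  = (-2, -9); dL² = 325
right sensor world pos = (-2, -3); dR² = 157
sL = 60/325 = 12/65
sR = 60/157 = 60/157
mL = 1·sL + 0·sR = 12/65
mR = 1/2·sL + 1·sR = 4842/10205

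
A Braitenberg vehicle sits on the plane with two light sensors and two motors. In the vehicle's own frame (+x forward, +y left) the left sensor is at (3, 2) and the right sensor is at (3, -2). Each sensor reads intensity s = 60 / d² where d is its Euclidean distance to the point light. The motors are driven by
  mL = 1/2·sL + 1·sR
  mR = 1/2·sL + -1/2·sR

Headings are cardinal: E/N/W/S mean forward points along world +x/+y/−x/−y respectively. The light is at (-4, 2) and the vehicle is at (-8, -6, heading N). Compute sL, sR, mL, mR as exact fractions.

60/61 60/29 4530/1769 -960/1769

left sensor world pos  = (-10, -3); dL² = 61
right sensor world pos = (-6, -3); dR² = 29
sL = 60/61 = 60/61
sR = 60/29 = 60/29
mL = 1/2·sL + 1·sR = 4530/1769
mR = 1/2·sL + -1/2·sR = -960/1769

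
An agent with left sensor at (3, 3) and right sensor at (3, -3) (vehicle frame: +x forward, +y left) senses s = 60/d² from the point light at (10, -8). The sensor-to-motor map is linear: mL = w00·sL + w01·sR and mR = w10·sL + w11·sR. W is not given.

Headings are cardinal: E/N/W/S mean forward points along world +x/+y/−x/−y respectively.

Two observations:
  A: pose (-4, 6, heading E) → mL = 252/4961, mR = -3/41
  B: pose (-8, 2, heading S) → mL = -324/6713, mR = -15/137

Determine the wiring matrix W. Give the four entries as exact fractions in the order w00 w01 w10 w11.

-1/2 1/2 -1/2 0

obs A: pose=(-4,6,E) → sL=6/41, sR=30/121, mL=252/4961, mR=-3/41
obs B: pose=(-8,2,S) → sL=30/137, sR=6/49, mL=-324/6713, mR=-15/137
sensor matrix S = [[6/41, 30/121], [30/137, 6/49]]; det S = -1211328/33303193
solve [mL_A; mL_B] = S·[w00; w01] and [mR_A; mR_B] = S·[w10; w11]:
  w00 = -1/2, w01 = 1/2, w10 = -1/2, w11 = 0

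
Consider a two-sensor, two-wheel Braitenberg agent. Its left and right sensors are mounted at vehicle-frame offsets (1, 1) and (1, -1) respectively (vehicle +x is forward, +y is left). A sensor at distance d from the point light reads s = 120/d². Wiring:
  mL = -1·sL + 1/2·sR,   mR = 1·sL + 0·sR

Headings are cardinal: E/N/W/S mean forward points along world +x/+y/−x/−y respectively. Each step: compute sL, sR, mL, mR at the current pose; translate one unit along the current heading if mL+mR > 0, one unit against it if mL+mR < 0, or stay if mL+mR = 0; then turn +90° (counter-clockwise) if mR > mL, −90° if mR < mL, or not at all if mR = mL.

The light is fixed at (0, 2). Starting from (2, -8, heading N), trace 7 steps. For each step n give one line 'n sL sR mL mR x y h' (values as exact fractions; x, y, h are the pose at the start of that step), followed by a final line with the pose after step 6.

0 60/41 4/3 -98/123 60/41 2 -8 N
1 120/101 24/13 -348/1313 120/101 2 -7 W
2 15/13 6/5 -36/65 15/13 1 -7 S
3 24/17 24/25 -396/425 24/17 1 -8 E
4 60/41 4/3 -98/123 60/41 2 -8 N
5 120/101 24/13 -348/1313 120/101 2 -7 W
6 15/13 6/5 -36/65 15/13 1 -7 S
final 1 -8 E

n=0: pose=(2,-8,N); sL=60/41, sR=4/3; mL=-98/123, mR=60/41; mL+mR=2/3 → advance +1; mR−mL=278/123 → turn +1·90°
n=1: pose=(2,-7,W); sL=120/101, sR=24/13; mL=-348/1313, mR=120/101; mL+mR=12/13 → advance +1; mR−mL=1908/1313 → turn +1·90°
n=2: pose=(1,-7,S); sL=15/13, sR=6/5; mL=-36/65, mR=15/13; mL+mR=3/5 → advance +1; mR−mL=111/65 → turn +1·90°
n=3: pose=(1,-8,E); sL=24/17, sR=24/25; mL=-396/425, mR=24/17; mL+mR=12/25 → advance +1; mR−mL=996/425 → turn +1·90°
n=4: pose=(2,-8,N); sL=60/41, sR=4/3; mL=-98/123, mR=60/41; mL+mR=2/3 → advance +1; mR−mL=278/123 → turn +1·90°
n=5: pose=(2,-7,W); sL=120/101, sR=24/13; mL=-348/1313, mR=120/101; mL+mR=12/13 → advance +1; mR−mL=1908/1313 → turn +1·90°
n=6: pose=(1,-7,S); sL=15/13, sR=6/5; mL=-36/65, mR=15/13; mL+mR=3/5 → advance +1; mR−mL=111/65 → turn +1·90°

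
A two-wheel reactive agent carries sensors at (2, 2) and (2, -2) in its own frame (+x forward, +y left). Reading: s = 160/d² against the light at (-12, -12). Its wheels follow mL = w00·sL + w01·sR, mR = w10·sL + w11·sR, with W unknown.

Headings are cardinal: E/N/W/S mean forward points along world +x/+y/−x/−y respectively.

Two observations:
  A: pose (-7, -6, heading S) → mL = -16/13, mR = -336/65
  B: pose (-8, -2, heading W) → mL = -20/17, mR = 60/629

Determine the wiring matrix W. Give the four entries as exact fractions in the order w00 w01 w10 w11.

obs A: pose=(-7,-6,S) → sL=32/13, sR=32/5, mL=-16/13, mR=-336/65
obs B: pose=(-8,-2,W) → sL=40/17, sR=40/37, mL=-20/17, mR=60/629
sensor matrix S = [[32/13, 32/5], [40/17, 40/37]]; det S = -101376/8177
solve [mL_A; mL_B] = S·[w00; w01] and [mR_A; mR_B] = S·[w10; w11]:
  w00 = -1/2, w01 = 0, w10 = 1/2, w11 = -1

-1/2 0 1/2 -1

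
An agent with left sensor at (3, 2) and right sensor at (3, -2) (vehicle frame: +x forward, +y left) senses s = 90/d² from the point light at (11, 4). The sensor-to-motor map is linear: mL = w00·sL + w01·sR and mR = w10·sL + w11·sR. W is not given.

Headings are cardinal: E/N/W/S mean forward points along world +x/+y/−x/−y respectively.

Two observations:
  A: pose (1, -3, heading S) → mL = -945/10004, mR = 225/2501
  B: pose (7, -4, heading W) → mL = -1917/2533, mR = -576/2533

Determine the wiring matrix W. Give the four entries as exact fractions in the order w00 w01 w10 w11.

obs A: pose=(1,-3,S) → sL=45/82, sR=45/122, mL=-945/10004, mR=225/2501
obs B: pose=(7,-4,W) → sL=90/149, sR=18/17, mL=-1917/2533, mR=-576/2533
sensor matrix S = [[45/82, 45/122], [90/149, 18/17]]; det S = 2269620/6335033
solve [mL_A; mL_B] = S·[w00; w01] and [mR_A; mR_B] = S·[w10; w11]:
  w00 = 1/2, w01 = -1, w10 = 1/2, w11 = -1/2

1/2 -1 1/2 -1/2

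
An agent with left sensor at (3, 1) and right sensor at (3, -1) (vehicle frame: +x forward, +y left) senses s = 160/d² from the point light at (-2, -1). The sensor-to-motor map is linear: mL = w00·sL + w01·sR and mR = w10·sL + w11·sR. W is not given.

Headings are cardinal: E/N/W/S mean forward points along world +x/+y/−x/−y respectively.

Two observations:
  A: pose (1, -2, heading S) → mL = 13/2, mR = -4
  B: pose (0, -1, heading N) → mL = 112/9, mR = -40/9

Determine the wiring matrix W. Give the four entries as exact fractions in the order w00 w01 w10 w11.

1/2 1/2 0 -1/2

obs A: pose=(1,-2,S) → sL=5, sR=8, mL=13/2, mR=-4
obs B: pose=(0,-1,N) → sL=16, sR=80/9, mL=112/9, mR=-40/9
sensor matrix S = [[5, 8], [16, 80/9]]; det S = -752/9
solve [mL_A; mL_B] = S·[w00; w01] and [mR_A; mR_B] = S·[w10; w11]:
  w00 = 1/2, w01 = 1/2, w10 = 0, w11 = -1/2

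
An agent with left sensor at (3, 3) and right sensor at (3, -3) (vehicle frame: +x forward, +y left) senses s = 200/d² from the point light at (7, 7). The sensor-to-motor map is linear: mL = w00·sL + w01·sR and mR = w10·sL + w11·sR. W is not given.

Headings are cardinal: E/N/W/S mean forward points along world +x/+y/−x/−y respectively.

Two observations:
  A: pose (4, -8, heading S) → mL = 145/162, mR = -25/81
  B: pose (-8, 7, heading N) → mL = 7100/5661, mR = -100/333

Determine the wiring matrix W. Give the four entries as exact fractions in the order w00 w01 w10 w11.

1 1/2 -1/2 0

obs A: pose=(4,-8,S) → sL=50/81, sR=5/9, mL=145/162, mR=-25/81
obs B: pose=(-8,7,N) → sL=200/333, sR=200/153, mL=7100/5661, mR=-100/333
sensor matrix S = [[50/81, 5/9], [200/333, 200/153]]; det S = 217000/458541
solve [mL_A; mL_B] = S·[w00; w01] and [mR_A; mR_B] = S·[w10; w11]:
  w00 = 1, w01 = 1/2, w10 = -1/2, w11 = 0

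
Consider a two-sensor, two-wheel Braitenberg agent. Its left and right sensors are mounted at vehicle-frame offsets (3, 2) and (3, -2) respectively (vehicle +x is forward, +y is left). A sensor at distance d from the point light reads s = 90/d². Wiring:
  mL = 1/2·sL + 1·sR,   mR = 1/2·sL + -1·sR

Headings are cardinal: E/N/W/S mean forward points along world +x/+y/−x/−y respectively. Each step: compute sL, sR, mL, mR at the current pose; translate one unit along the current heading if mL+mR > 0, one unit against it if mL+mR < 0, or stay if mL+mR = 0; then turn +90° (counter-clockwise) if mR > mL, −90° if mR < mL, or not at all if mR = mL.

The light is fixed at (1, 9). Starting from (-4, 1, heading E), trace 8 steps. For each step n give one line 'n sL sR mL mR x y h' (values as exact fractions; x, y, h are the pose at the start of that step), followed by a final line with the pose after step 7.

n=0: pose=(-4,1,E); sL=9/4, sR=45/52; mL=207/104, mR=27/104; mL+mR=9/4 → advance +1; mR−mL=-45/26 → turn -1·90°
n=1: pose=(-3,1,S); sL=18/25, sR=90/157; mL=3663/3925, mR=-837/3925; mL+mR=18/25 → advance +1; mR−mL=-180/157 → turn -1·90°
n=2: pose=(-3,0,W); sL=9/17, sR=45/49; mL=1971/1666, mR=-1089/1666; mL+mR=9/17 → advance +1; mR−mL=-90/49 → turn -1·90°
n=3: pose=(-4,0,N); sL=18/17, sR=2; mL=43/17, mR=-25/17; mL+mR=18/17 → advance +1; mR−mL=-4 → turn -1·90°
n=4: pose=(-4,1,E); sL=9/4, sR=45/52; mL=207/104, mR=27/104; mL+mR=9/4 → advance +1; mR−mL=-45/26 → turn -1·90°
n=5: pose=(-3,1,S); sL=18/25, sR=90/157; mL=3663/3925, mR=-837/3925; mL+mR=18/25 → advance +1; mR−mL=-180/157 → turn -1·90°
n=6: pose=(-3,0,W); sL=9/17, sR=45/49; mL=1971/1666, mR=-1089/1666; mL+mR=9/17 → advance +1; mR−mL=-90/49 → turn -1·90°
n=7: pose=(-4,0,N); sL=18/17, sR=2; mL=43/17, mR=-25/17; mL+mR=18/17 → advance +1; mR−mL=-4 → turn -1·90°

0 9/4 45/52 207/104 27/104 -4 1 E
1 18/25 90/157 3663/3925 -837/3925 -3 1 S
2 9/17 45/49 1971/1666 -1089/1666 -3 0 W
3 18/17 2 43/17 -25/17 -4 0 N
4 9/4 45/52 207/104 27/104 -4 1 E
5 18/25 90/157 3663/3925 -837/3925 -3 1 S
6 9/17 45/49 1971/1666 -1089/1666 -3 0 W
7 18/17 2 43/17 -25/17 -4 0 N
final -4 1 E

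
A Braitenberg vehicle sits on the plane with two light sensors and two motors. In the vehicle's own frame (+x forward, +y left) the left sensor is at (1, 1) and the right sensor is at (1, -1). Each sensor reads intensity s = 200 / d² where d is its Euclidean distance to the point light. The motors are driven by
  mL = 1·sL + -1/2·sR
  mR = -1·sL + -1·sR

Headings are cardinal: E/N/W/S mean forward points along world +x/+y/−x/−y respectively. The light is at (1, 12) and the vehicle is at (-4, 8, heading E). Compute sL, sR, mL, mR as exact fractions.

left sensor world pos  = (-3, 9); dL² = 25
right sensor world pos = (-3, 7); dR² = 41
sL = 200/25 = 8
sR = 200/41 = 200/41
mL = 1·sL + -1/2·sR = 228/41
mR = -1·sL + -1·sR = -528/41

8 200/41 228/41 -528/41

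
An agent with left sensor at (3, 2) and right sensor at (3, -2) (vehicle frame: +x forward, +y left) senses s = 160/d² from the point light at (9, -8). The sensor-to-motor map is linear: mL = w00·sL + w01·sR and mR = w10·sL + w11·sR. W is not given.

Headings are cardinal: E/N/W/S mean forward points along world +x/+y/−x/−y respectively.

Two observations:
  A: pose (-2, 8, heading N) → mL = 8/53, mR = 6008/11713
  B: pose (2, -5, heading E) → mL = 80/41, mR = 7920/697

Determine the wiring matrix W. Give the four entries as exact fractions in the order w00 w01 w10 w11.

1/2 0 1/2 1

obs A: pose=(-2,8,N) → sL=16/53, sR=80/221, mL=8/53, mR=6008/11713
obs B: pose=(2,-5,E) → sL=160/41, sR=160/17, mL=80/41, mR=7920/697
sensor matrix S = [[16/53, 80/221], [160/41, 160/17]]; det S = 686080/480233
solve [mL_A; mL_B] = S·[w00; w01] and [mR_A; mR_B] = S·[w10; w11]:
  w00 = 1/2, w01 = 0, w10 = 1/2, w11 = 1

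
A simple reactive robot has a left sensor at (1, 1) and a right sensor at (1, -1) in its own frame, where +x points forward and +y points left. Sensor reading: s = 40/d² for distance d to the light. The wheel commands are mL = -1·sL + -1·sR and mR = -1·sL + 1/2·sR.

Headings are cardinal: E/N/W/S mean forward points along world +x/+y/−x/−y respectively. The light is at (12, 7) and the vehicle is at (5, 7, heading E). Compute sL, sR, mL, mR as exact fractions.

left sensor world pos  = (6, 8); dL² = 37
right sensor world pos = (6, 6); dR² = 37
sL = 40/37 = 40/37
sR = 40/37 = 40/37
mL = -1·sL + -1·sR = -80/37
mR = -1·sL + 1/2·sR = -20/37

40/37 40/37 -80/37 -20/37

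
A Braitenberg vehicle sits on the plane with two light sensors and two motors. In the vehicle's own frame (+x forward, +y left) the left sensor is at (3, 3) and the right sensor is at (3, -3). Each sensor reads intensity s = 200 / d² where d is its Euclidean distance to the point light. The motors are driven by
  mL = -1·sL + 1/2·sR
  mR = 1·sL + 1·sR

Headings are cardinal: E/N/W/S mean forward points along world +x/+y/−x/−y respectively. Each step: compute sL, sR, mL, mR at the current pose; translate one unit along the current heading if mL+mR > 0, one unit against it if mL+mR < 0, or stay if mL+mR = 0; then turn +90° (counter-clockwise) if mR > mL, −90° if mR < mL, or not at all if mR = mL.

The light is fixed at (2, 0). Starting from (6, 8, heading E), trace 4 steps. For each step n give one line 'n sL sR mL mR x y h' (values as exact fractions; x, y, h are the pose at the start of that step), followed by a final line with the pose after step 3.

0 20/17 100/37 110/629 2440/629 6 8 E
1 8/5 40/37 -196/185 496/185 7 8 N
2 5 50/37 -160/37 235/37 7 9 W
3 40/17 200/37 220/629 4880/629 6 9 S
final 6 8 E

n=0: pose=(6,8,E); sL=20/17, sR=100/37; mL=110/629, mR=2440/629; mL+mR=150/37 → advance +1; mR−mL=2330/629 → turn +1·90°
n=1: pose=(7,8,N); sL=8/5, sR=40/37; mL=-196/185, mR=496/185; mL+mR=60/37 → advance +1; mR−mL=692/185 → turn +1·90°
n=2: pose=(7,9,W); sL=5, sR=50/37; mL=-160/37, mR=235/37; mL+mR=75/37 → advance +1; mR−mL=395/37 → turn +1·90°
n=3: pose=(6,9,S); sL=40/17, sR=200/37; mL=220/629, mR=4880/629; mL+mR=300/37 → advance +1; mR−mL=4660/629 → turn +1·90°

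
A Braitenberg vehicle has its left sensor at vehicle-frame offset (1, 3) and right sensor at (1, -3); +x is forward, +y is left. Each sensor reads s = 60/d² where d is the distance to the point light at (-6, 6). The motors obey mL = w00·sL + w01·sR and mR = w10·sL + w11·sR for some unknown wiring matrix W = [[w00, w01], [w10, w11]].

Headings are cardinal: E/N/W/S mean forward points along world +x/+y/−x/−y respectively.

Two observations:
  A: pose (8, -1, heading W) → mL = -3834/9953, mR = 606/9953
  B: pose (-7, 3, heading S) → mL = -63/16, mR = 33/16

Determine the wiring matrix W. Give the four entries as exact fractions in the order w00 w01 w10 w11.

obs A: pose=(8,-1,W) → sL=60/269, sR=12/37, mL=-3834/9953, mR=606/9953
obs B: pose=(-7,3,S) → sL=3, sR=15/8, mL=-63/16, mR=33/16
sensor matrix S = [[60/269, 12/37], [3, 15/8]]; det S = -11043/19906
solve [mL_A; mL_B] = S·[w00; w01] and [mR_A; mR_B] = S·[w10; w11]:
  w00 = -1, w01 = -1/2, w10 = 1, w11 = -1/2

-1 -1/2 1 -1/2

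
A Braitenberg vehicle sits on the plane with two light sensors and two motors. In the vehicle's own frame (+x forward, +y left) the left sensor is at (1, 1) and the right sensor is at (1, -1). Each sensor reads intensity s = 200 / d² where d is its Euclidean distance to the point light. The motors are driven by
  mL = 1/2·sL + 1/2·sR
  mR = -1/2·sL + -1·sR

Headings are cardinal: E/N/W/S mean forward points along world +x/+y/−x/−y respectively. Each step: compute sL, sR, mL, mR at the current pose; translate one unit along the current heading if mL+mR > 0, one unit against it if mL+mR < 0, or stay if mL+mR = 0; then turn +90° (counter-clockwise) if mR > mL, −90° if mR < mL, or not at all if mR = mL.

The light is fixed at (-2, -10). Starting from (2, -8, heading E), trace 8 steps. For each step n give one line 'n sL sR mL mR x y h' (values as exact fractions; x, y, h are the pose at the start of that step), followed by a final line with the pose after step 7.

n=0: pose=(2,-8,E); sL=100/17, sR=100/13; mL=1500/221, mR=-2350/221; mL+mR=-50/13 → advance -1; mR−mL=-3850/221 → turn -1·90°
n=1: pose=(1,-8,S); sL=200/17, sR=40; mL=440/17, mR=-780/17; mL+mR=-20 → advance -1; mR−mL=-1220/17 → turn -1·90°
n=2: pose=(1,-7,W); sL=25, sR=10; mL=35/2, mR=-45/2; mL+mR=-5 → advance -1; mR−mL=-40 → turn -1·90°
n=3: pose=(2,-7,N); sL=8, sR=200/41; mL=264/41, mR=-364/41; mL+mR=-100/41 → advance -1; mR−mL=-628/41 → turn -1·90°
n=4: pose=(2,-8,E); sL=100/17, sR=100/13; mL=1500/221, mR=-2350/221; mL+mR=-50/13 → advance -1; mR−mL=-3850/221 → turn -1·90°
n=5: pose=(1,-8,S); sL=200/17, sR=40; mL=440/17, mR=-780/17; mL+mR=-20 → advance -1; mR−mL=-1220/17 → turn -1·90°
n=6: pose=(1,-7,W); sL=25, sR=10; mL=35/2, mR=-45/2; mL+mR=-5 → advance -1; mR−mL=-40 → turn -1·90°
n=7: pose=(2,-7,N); sL=8, sR=200/41; mL=264/41, mR=-364/41; mL+mR=-100/41 → advance -1; mR−mL=-628/41 → turn -1·90°

0 100/17 100/13 1500/221 -2350/221 2 -8 E
1 200/17 40 440/17 -780/17 1 -8 S
2 25 10 35/2 -45/2 1 -7 W
3 8 200/41 264/41 -364/41 2 -7 N
4 100/17 100/13 1500/221 -2350/221 2 -8 E
5 200/17 40 440/17 -780/17 1 -8 S
6 25 10 35/2 -45/2 1 -7 W
7 8 200/41 264/41 -364/41 2 -7 N
final 2 -8 E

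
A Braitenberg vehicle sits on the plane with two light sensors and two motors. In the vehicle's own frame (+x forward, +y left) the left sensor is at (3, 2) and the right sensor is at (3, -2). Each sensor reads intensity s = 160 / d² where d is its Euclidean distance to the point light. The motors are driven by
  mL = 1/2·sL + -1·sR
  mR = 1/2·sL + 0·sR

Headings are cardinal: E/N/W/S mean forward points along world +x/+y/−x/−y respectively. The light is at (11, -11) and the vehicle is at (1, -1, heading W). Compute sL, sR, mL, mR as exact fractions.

left sensor world pos  = (-2, -3); dL² = 233
right sensor world pos = (-2, 1); dR² = 313
sL = 160/233 = 160/233
sR = 160/313 = 160/313
mL = 1/2·sL + -1·sR = -12240/72929
mR = 1/2·sL + 0·sR = 80/233

160/233 160/313 -12240/72929 80/233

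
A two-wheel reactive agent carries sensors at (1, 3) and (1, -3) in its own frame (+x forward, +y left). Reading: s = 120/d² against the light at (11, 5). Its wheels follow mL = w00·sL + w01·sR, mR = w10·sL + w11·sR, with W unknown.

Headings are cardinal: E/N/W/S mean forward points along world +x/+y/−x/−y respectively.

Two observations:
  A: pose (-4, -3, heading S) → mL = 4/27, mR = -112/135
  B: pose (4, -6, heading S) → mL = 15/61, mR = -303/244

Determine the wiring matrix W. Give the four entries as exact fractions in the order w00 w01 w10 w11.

obs A: pose=(-4,-3,S) → sL=8/15, sR=8/27, mL=4/27, mR=-112/135
obs B: pose=(4,-6,S) → sL=3/4, sR=30/61, mL=15/61, mR=-303/244
sensor matrix S = [[8/15, 8/27], [3/4, 30/61]]; det S = 22/549
solve [mL_A; mL_B] = S·[w00; w01] and [mR_A; mR_B] = S·[w10; w11]:
  w00 = 0, w01 = 1/2, w10 = -1, w11 = -1

0 1/2 -1 -1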